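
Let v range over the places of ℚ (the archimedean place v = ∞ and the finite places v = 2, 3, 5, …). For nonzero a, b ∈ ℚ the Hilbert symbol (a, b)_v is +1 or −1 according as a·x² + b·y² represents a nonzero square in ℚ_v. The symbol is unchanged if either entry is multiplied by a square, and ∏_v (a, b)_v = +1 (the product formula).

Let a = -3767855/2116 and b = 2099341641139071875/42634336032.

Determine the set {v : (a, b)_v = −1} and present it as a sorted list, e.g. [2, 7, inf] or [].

(a, b) ≡ (-455, 70) mod (ℚ^×)²; places V = {2, 3, 5, 7, 13, 23, ∞}.
(a,b)_2: α=-2, β=-5; u≡1, v≡3 (mod 8); ε(u)ε(v)=0·1, αω(v)=-2·1, βω(u)=-5·0; sum ≡ 0  ⇒  +1.
(a,b)_23: α=-2, u≡7; β=-6, v≡9 (mod 23); (7|23)=-1, (9|23)=+1; sign (−1)^0·-1^-6·+1^-2 = +1.
(a,b)_7: α=3, u≡6; β=7, v≡3 (mod 7); (6|7)=-1, (3|7)=-1; sign (−1)^1·-1^7·-1^3 = -1.
(a,b)_3: α=0, u≡1; β=-2, v≡1 (mod 3); (1|3)=+1, (1|3)=+1; sign (−1)^0·+1^-2·+1^0 = +1.
(a,b)_13: α=3, u≡4; β=8, v≡2 (mod 13); (4|13)=+1, (2|13)=-1; sign (−1)^0·+1^8·-1^3 = -1.
(a,b)_5: α=1, u≡4; β=5, v≡4 (mod 5); (4|5)=+1, (4|5)=+1; sign (−1)^0·+1^5·+1^1 = +1.
(a,b)_∞: sgn(-455)=−, sgn(70)=+, so +1.
(-455, 70 / ℚ) ramifies at {7, 13}: a division algebra.

[7, 13]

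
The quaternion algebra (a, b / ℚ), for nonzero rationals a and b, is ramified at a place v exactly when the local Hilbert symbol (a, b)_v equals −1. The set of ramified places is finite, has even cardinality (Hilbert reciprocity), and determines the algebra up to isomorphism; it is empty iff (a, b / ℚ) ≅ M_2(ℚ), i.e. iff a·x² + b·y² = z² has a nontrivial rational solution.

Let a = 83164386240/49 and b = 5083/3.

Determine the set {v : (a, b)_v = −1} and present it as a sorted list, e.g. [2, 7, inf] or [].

Mod squares: a ≡ 1615, b ≡ 15249. Check v ∈ {∞, 2, 3, 5, 7, 13, 17, 19, 23}.
v=5: a=5^1·(≡2), b=5^0·(≡1) mod 5; (2|5)=-1, (1|5)=+1; (−1)^{1·0·2}·(-1)^0·(+1)^1 = +1.
v=∞: 1615 > 0 and 15249 > 0  ⇒  (a,b)_∞ = +1.
v=7: a=7^-2·(≡5), b=7^0·(≡5) mod 7; (5|7)=-1, (5|7)=-1; (−1)^{-2·0·3}·(-1)^0·(-1)^-2 = +1.
v=3: a=3^2·(≡1), b=3^-1·(≡1) mod 3; (1|3)=+1, (1|3)=+1; (−1)^{2·-1·1}·(+1)^-1·(+1)^2 = +1.
v=17: a=17^1·(≡14), b=17^1·(≡9) mod 17; (14|17)=-1, (9|17)=+1; (−1)^{1·1·8}·(-1)^1·(+1)^1 = -1.
v=23: a=23^2·(≡21), b=23^1·(≡20) mod 23; (21|23)=-1, (20|23)=-1; (−1)^{2·1·11}·(-1)^1·(-1)^2 = -1.
v=13: a=13^2·(≡3), b=13^1·(≡9) mod 13; (3|13)=+1, (9|13)=+1; (−1)^{2·1·6}·(+1)^1·(+1)^2 = +1.
v=19: a=19^1·(≡7), b=19^0·(≡16) mod 19; (7|19)=+1, (16|19)=+1; (−1)^{1·0·9}·(+1)^0·(+1)^1 = +1.
v=2: v_2(a)=6, v_2(b)=0; units ≡ 7, 1 (mod 8); ε·ε+αω+βω = 1·0+6·0+0·0 ≡ 0  ⇒  (a,b)_2 = +1.
Ram(1615, 15249) = {17, 23}; no ℚ_17-point on the conic.

[17, 23]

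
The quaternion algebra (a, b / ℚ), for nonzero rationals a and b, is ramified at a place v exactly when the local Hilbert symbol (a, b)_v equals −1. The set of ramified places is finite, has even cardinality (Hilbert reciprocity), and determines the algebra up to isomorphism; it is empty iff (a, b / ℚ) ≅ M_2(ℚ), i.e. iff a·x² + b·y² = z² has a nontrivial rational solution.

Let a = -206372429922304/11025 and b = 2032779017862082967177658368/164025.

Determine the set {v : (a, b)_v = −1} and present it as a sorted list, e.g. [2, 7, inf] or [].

Mod squares: a ≡ -23810914, b ≡ 782. Check v ∈ {∞, 2, 3, 5, 7, 17, 19, 23, 29, 31, 41}.
v=7: a=7^-2·(≡5), b=7^0·(≡5) mod 7; (5|7)=-1, (5|7)=-1; (−1)^{-2·0·3}·(-1)^0·(-1)^-2 = +1.
v=31: a=31^1·(≡26), b=31^2·(≡1) mod 31; (26|31)=-1, (1|31)=+1; (−1)^{1·2·15}·(-1)^2·(+1)^1 = +1.
v=23: a=23^2·(≡20), b=23^5·(≡20) mod 23; (20|23)=-1, (20|23)=-1; (−1)^{2·5·11}·(-1)^5·(-1)^2 = -1.
v=3: a=3^-2·(≡2), b=3^-8·(≡2) mod 3; (2|3)=-1, (2|3)=-1; (−1)^{-2·-8·1}·(-1)^-8·(-1)^-2 = +1.
v=17: a=17^1·(≡5), b=17^3·(≡5) mod 17; (5|17)=-1, (5|17)=-1; (−1)^{1·3·8}·(-1)^3·(-1)^1 = +1.
v=2: v_2(a)=15, v_2(b)=17; units ≡ 7, 7 (mod 8); ε·ε+αω+βω = 1·1+15·0+17·0 ≡ 1  ⇒  (a,b)_2 = -1.
v=41: a=41^1·(≡29), b=41^2·(≡27) mod 41; (29|41)=-1, (27|41)=-1; (−1)^{1·2·20}·(-1)^2·(-1)^1 = -1.
v=∞: -23810914 < 0 and 782 > 0  ⇒  (a,b)_∞ = +1.
v=29: a=29^1·(≡2), b=29^2·(≡13) mod 29; (2|29)=-1, (13|29)=+1; (−1)^{1·2·14}·(-1)^2·(+1)^1 = +1.
v=5: a=5^-2·(≡1), b=5^-2·(≡3) mod 5; (1|5)=+1, (3|5)=-1; (−1)^{-2·-2·2}·(+1)^-2·(-1)^-2 = +1.
v=19: a=19^1·(≡3), b=19^2·(≡15) mod 19; (3|19)=-1, (15|19)=-1; (−1)^{1·2·9}·(-1)^2·(-1)^1 = -1.
(-23810914, 782 / ℚ) ramifies at {2, 19, 23, 41}: a division algebra.

[2, 19, 23, 41]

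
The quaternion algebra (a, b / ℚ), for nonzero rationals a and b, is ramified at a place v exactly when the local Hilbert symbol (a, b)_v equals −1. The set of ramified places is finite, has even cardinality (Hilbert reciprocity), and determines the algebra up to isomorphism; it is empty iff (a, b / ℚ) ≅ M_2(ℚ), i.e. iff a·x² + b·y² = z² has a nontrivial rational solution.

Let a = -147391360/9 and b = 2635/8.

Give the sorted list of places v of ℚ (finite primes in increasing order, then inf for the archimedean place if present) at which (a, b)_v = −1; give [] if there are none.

Mod squares: a ≡ -2302990, b ≡ 5270. Check v ∈ {∞, 2, 3, 5, 17, 19, 23, 31}.
v=17: a=17^1·(≡10), b=17^1·(≡13) mod 17; (10|17)=-1, (13|17)=+1; (−1)^{1·1·8}·(-1)^1·(+1)^1 = -1.
v=23: a=23^1·(≡1), b=23^0·(≡16) mod 23; (1|23)=+1, (16|23)=+1; (−1)^{1·0·11}·(+1)^0·(+1)^1 = +1.
v=19: a=19^1·(≡12), b=19^0·(≡4) mod 19; (12|19)=-1, (4|19)=+1; (−1)^{1·0·9}·(-1)^0·(+1)^1 = +1.
v=31: a=31^1·(≡21), b=31^1·(≡30) mod 31; (21|31)=-1, (30|31)=-1; (−1)^{1·1·15}·(-1)^1·(-1)^1 = -1.
v=2: v_2(a)=7, v_2(b)=-3; units ≡ 1, 3 (mod 8); ε·ε+αω+βω = 0·1+7·1+-3·0 ≡ 1  ⇒  (a,b)_2 = -1.
v=∞: -2302990 < 0 and 5270 > 0  ⇒  (a,b)_∞ = +1.
v=5: a=5^1·(≡2), b=5^1·(≡4) mod 5; (2|5)=-1, (4|5)=+1; (−1)^{1·1·2}·(-1)^1·(+1)^1 = -1.
v=3: a=3^-2·(≡2), b=3^0·(≡2) mod 3; (2|3)=-1, (2|3)=-1; (−1)^{-2·0·1}·(-1)^0·(-1)^-2 = +1.
|Ram(-2302990, 5270)| = 4, even; anisotropic at {2, 5, 17, 31}.

[2, 5, 17, 31]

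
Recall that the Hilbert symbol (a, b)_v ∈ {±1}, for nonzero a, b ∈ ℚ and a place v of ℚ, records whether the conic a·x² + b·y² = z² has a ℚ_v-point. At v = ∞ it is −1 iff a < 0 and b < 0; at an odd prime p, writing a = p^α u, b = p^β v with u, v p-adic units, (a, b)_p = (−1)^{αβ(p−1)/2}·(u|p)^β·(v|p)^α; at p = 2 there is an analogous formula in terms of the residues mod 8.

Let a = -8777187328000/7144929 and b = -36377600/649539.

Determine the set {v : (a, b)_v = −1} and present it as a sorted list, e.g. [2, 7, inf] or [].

Mod squares: a ≡ -130, b ≡ -319. Check v ∈ {∞, 2, 3, 5, 7, 11, 13, 29}.
v=5: a=5^3·(≡4), b=5^2·(≡4) mod 5; (4|5)=+1, (4|5)=+1; (−1)^{3·2·2}·(+1)^2·(+1)^3 = +1.
v=29: a=29^2·(≡18), b=29^1·(≡21) mod 29; (18|29)=-1, (21|29)=-1; (−1)^{2·1·14}·(-1)^1·(-1)^2 = -1.
v=11: a=11^-2·(≡8), b=11^-1·(≡5) mod 11; (8|11)=-1, (5|11)=+1; (−1)^{-2·-1·5}·(-1)^-1·(+1)^-2 = -1.
v=13: a=13^1·(≡4), b=13^0·(≡2) mod 13; (4|13)=+1, (2|13)=-1; (−1)^{1·0·6}·(+1)^0·(-1)^1 = -1.
v=7: a=7^2·(≡3), b=7^2·(≡3) mod 7; (3|7)=-1, (3|7)=-1; (−1)^{2·2·3}·(-1)^2·(-1)^2 = +1.
v=3: a=3^-10·(≡2), b=3^-10·(≡2) mod 3; (2|3)=-1, (2|3)=-1; (−1)^{-10·-10·1}·(-1)^-10·(-1)^-10 = +1.
v=2: v_2(a)=17, v_2(b)=10; units ≡ 7, 1 (mod 8); ε·ε+αω+βω = 1·0+17·0+10·0 ≡ 0  ⇒  (a,b)_2 = +1.
v=∞: -130 < 0 and -319 < 0  ⇒  (a,b)_∞ = -1.
Ram(-130, -319) = {11, 13, 29, ∞}; no ℚ_11-point on the conic.

[11, 13, 29, inf]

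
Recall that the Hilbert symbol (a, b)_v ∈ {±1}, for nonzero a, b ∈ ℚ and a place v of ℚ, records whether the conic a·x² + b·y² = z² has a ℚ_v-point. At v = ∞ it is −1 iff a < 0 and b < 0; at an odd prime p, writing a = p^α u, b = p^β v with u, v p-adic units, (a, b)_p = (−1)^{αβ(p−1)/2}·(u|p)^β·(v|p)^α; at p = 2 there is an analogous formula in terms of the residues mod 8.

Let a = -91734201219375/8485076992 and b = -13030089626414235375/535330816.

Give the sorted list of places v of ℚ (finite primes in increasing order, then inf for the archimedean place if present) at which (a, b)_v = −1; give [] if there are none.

[5, inf]

Mod squares: a ≡ -273, b ≡ -510. Check v ∈ {∞, 2, 3, 5, 7, 11, 13, 17, 19, 31}.
v=3: a=3^3·(≡2), b=3^9·(≡1) mod 3; (2|3)=-1, (1|3)=+1; (−1)^{3·9·1}·(-1)^9·(+1)^3 = +1.
v=2: v_2(a)=-22, v_2(b)=-15; units ≡ 7, 1 (mod 8); ε·ε+αω+βω = 1·0+-22·0+-15·0 ≡ 0  ⇒  (a,b)_2 = +1.
v=7: a=7^-1·(≡5), b=7^2·(≡4) mod 7; (5|7)=-1, (4|7)=+1; (−1)^{-1·2·3}·(-1)^2·(+1)^-1 = +1.
v=17: a=17^-2·(≡1), b=17^-1·(≡1) mod 17; (1|17)=+1, (1|17)=+1; (−1)^{-2·-1·8}·(+1)^-1·(+1)^-2 = +1.
v=19: a=19^0·(≡15), b=19^2·(≡12) mod 19; (15|19)=-1, (12|19)=-1; (−1)^{0·2·9}·(-1)^2·(-1)^0 = +1.
v=31: a=31^0·(≡26), b=31^-2·(≡3) mod 31; (26|31)=-1, (3|31)=-1; (−1)^{0·-2·15}·(-1)^-2·(-1)^0 = +1.
v=11: a=11^4·(≡8), b=11^6·(≡10) mod 11; (8|11)=-1, (10|11)=-1; (−1)^{4·6·5}·(-1)^6·(-1)^4 = +1.
v=13: a=13^5·(≡5), b=13^2·(≡1) mod 13; (5|13)=-1, (1|13)=+1; (−1)^{5·2·6}·(-1)^2·(+1)^5 = +1.
v=5: a=5^4·(≡2), b=5^3·(≡2) mod 5; (2|5)=-1, (2|5)=-1; (−1)^{4·3·2}·(-1)^3·(-1)^4 = -1.
v=∞: -273 < 0 and -510 < 0  ⇒  (a,b)_∞ = -1.
(-273, -510 / ℚ) ramifies at {5, ∞}: a division algebra.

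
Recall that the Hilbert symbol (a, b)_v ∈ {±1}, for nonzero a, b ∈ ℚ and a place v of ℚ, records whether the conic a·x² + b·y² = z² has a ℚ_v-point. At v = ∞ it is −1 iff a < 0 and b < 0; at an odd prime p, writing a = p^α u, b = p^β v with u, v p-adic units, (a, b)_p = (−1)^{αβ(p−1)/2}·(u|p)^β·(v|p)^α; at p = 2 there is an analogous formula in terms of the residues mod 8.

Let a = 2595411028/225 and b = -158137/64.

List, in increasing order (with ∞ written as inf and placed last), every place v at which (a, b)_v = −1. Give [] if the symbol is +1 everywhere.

[7, 19, 29, 41]

Mod squares: a ≡ 13241893, b ≡ -158137. Check v ∈ {∞, 2, 3, 5, 7, 19, 29, 37, 41, 43}.
v=41: a=41^1·(≡1), b=41^1·(≡7) mod 41; (1|41)=+1, (7|41)=-1; (−1)^{1·1·20}·(+1)^1·(-1)^1 = -1.
v=2: v_2(a)=2, v_2(b)=-6; units ≡ 5, 7 (mod 8); ε·ε+αω+βω = 0·1+2·0+-6·1 ≡ 0  ⇒  (a,b)_2 = +1.
v=7: a=7^3·(≡6), b=7^1·(≡5) mod 7; (6|7)=-1, (5|7)=-1; (−1)^{3·1·3}·(-1)^1·(-1)^3 = -1.
v=∞: 13241893 > 0 and -158137 < 0  ⇒  (a,b)_∞ = +1.
v=37: a=37^1·(≡30), b=37^0·(≡11) mod 37; (30|37)=+1, (11|37)=+1; (−1)^{1·0·18}·(+1)^0·(+1)^1 = +1.
v=29: a=29^1·(≡12), b=29^1·(≡24) mod 29; (12|29)=-1, (24|29)=+1; (−1)^{1·1·14}·(-1)^1·(+1)^1 = -1.
v=19: a=19^0·(≡10), b=19^1·(≡8) mod 19; (10|19)=-1, (8|19)=-1; (−1)^{0·1·9}·(-1)^1·(-1)^0 = -1.
v=5: a=5^-2·(≡2), b=5^0·(≡2) mod 5; (2|5)=-1, (2|5)=-1; (−1)^{-2·0·2}·(-1)^0·(-1)^-2 = +1.
v=43: a=43^1·(≡7), b=43^0·(≡9) mod 43; (7|43)=-1, (9|43)=+1; (−1)^{1·0·21}·(-1)^0·(+1)^1 = +1.
v=3: a=3^-2·(≡1), b=3^0·(≡2) mod 3; (1|3)=+1, (2|3)=-1; (−1)^{-2·0·1}·(+1)^0·(-1)^-2 = +1.
Ram(13241893, -158137) = {7, 19, 29, 41}; no ℚ_7-point on the conic.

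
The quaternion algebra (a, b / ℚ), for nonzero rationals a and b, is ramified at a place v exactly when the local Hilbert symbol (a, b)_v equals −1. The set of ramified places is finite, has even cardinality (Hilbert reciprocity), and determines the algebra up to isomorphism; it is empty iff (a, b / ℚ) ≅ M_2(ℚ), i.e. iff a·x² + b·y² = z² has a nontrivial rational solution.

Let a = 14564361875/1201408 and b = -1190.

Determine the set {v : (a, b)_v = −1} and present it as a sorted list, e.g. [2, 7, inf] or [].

Mod squares: a ≡ 11687, b ≡ -1190. Check v ∈ {∞, 2, 5, 7, 13, 17, 19, 23, 29, 31}.
v=19: a=19^-2·(≡18), b=19^0·(≡7) mod 19; (18|19)=-1, (7|19)=+1; (−1)^{-2·0·9}·(-1)^0·(+1)^-2 = +1.
v=5: a=5^4·(≡3), b=5^1·(≡2) mod 5; (3|5)=-1, (2|5)=-1; (−1)^{4·1·2}·(-1)^1·(-1)^4 = -1.
v=29: a=29^1·(≡11), b=29^0·(≡28) mod 29; (11|29)=-1, (28|29)=+1; (−1)^{1·0·14}·(-1)^0·(+1)^1 = +1.
v=17: a=17^0·(≡2), b=17^1·(≡15) mod 17; (2|17)=+1, (15|17)=+1; (−1)^{0·1·8}·(+1)^1·(+1)^0 = +1.
v=2: v_2(a)=-8, v_2(b)=1; units ≡ 7, 5 (mod 8); ε·ε+αω+βω = 1·0+-8·1+1·0 ≡ 0  ⇒  (a,b)_2 = +1.
v=23: a=23^2·(≡8), b=23^0·(≡6) mod 23; (8|23)=+1, (6|23)=+1; (−1)^{2·0·11}·(+1)^0·(+1)^2 = +1.
v=31: a=31^1·(≡4), b=31^0·(≡19) mod 31; (4|31)=+1, (19|31)=+1; (−1)^{1·0·15}·(+1)^0·(+1)^1 = +1.
v=7: a=7^2·(≡2), b=7^1·(≡5) mod 7; (2|7)=+1, (5|7)=-1; (−1)^{2·1·3}·(+1)^1·(-1)^2 = +1.
v=13: a=13^-1·(≡2), b=13^0·(≡6) mod 13; (2|13)=-1, (6|13)=-1; (−1)^{-1·0·6}·(-1)^0·(-1)^-1 = -1.
v=∞: 11687 > 0 and -1190 < 0  ⇒  (a,b)_∞ = +1.
(11687, -1190 / ℚ) ramifies at {5, 13}: a division algebra.

[5, 13]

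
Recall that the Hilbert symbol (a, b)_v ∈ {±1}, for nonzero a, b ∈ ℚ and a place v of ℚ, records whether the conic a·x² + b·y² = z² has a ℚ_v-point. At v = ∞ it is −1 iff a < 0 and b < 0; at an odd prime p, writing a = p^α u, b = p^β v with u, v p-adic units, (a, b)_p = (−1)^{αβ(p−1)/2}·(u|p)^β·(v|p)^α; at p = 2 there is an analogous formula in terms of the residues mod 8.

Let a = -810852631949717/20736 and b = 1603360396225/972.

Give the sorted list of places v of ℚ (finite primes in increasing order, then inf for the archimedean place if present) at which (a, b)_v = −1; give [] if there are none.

Mod squares: a ≡ -631997, b ≡ 196707. Check v ∈ {∞, 2, 3, 5, 7, 17, 19, 23, 29, 31, 37, 43}.
v=43: a=43^2·(≡31), b=43^2·(≡11) mod 43; (31|43)=+1, (11|43)=+1; (−1)^{2·2·21}·(+1)^2·(+1)^2 = +1.
v=7: a=7^4·(≡5), b=7^1·(≡5) mod 7; (5|7)=-1, (5|7)=-1; (−1)^{4·1·3}·(-1)^1·(-1)^4 = -1.
v=37: a=37^1·(≡5), b=37^0·(≡29) mod 37; (5|37)=-1, (29|37)=-1; (−1)^{1·0·18}·(-1)^0·(-1)^1 = -1.
v=2: v_2(a)=-8, v_2(b)=-2; units ≡ 3, 3 (mod 8); ε·ε+αω+βω = 1·1+-8·1+-2·1 ≡ 1  ⇒  (a,b)_2 = -1.
v=23: a=23^0·(≡10), b=23^2·(≡11) mod 23; (10|23)=-1, (11|23)=-1; (−1)^{0·2·11}·(-1)^2·(-1)^0 = +1.
v=5: a=5^0·(≡3), b=5^2·(≡2) mod 5; (3|5)=-1, (2|5)=-1; (−1)^{0·2·2}·(-1)^2·(-1)^0 = +1.
v=31: a=31^1·(≡15), b=31^0·(≡17) mod 31; (15|31)=-1, (17|31)=-1; (−1)^{1·0·15}·(-1)^0·(-1)^1 = -1.
v=3: a=3^-4·(≡1), b=3^-5·(≡1) mod 3; (1|3)=+1, (1|3)=+1; (−1)^{-4·-5·1}·(+1)^-5·(+1)^-4 = +1.
v=19: a=19^1·(≡11), b=19^1·(≡5) mod 19; (11|19)=+1, (5|19)=+1; (−1)^{1·1·9}·(+1)^1·(+1)^1 = -1.
v=∞: -631997 < 0 and 196707 > 0  ⇒  (a,b)_∞ = +1.
v=29: a=29^1·(≡8), b=29^1·(≡14) mod 29; (8|29)=-1, (14|29)=-1; (−1)^{1·1·14}·(-1)^1·(-1)^1 = +1.
v=17: a=17^2·(≡14), b=17^1·(≡3) mod 17; (14|17)=-1, (3|17)=-1; (−1)^{2·1·8}·(-1)^1·(-1)^2 = -1.
Ram(-631997, 196707) = {2, 7, 17, 19, 31, 37}; no ℚ_2-point on the conic.

[2, 7, 17, 19, 31, 37]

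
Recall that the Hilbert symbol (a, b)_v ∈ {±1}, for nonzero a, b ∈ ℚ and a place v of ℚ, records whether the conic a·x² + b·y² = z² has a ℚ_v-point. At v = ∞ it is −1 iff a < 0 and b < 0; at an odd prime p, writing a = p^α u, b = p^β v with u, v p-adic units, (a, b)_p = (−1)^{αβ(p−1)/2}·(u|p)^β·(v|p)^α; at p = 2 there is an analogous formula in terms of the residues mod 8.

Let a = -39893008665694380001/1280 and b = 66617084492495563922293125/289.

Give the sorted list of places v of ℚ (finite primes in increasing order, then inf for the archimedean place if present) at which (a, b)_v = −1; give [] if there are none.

(a, b) ≡ (-5, 4874781) mod (ℚ^×)²; places V = {2, 3, 5, 7, 13, 17, 23, 31, 43, 53, ∞}.
(a,b)_17: α=0, u≡3; β=-2, v≡7 (mod 17); (3|17)=-1, (7|17)=-1; sign (−1)^0·-1^-2·-1^0 = +1.
(a,b)_5: α=-1, u≡4; β=4, v≡1 (mod 5); (4|5)=+1, (1|5)=+1; sign (−1)^0·+1^4·+1^-1 = +1.
(a,b)_7: α=0, u≡1; β=2, v≡4 (mod 7); (1|7)=+1, (4|7)=+1; sign (−1)^0·+1^2·+1^0 = +1.
(a,b)_3: α=0, u≡1; β=1, v≡1 (mod 3); (1|3)=+1, (1|3)=+1; sign (−1)^0·+1^1·+1^0 = +1.
(a,b)_∞: sgn(-5)=−, sgn(4874781)=+, so +1.
(a,b)_31: α=2, u≡23; β=3, v≡19 (mod 31); (23|31)=-1, (19|31)=+1; sign (−1)^0·-1^3·+1^2 = -1.
(a,b)_23: α=4, u≡1; β=3, v≡16 (mod 23); (1|23)=+1, (16|23)=+1; sign (−1)^0·+1^3·+1^4 = +1.
(a,b)_53: α=2, u≡48; β=3, v≡33 (mod 53); (48|53)=-1, (33|53)=-1; sign (−1)^0·-1^3·-1^2 = -1.
(a,b)_43: α=2, u≡35; β=3, v≡27 (mod 43); (35|43)=+1, (27|43)=-1; sign (−1)^0·+1^3·-1^2 = +1.
(a,b)_13: α=4, u≡8; β=2, v≡2 (mod 13); (8|13)=-1, (2|13)=-1; sign (−1)^0·-1^2·-1^4 = +1.
(a,b)_2: α=-8, β=0; u≡3, v≡5 (mod 8); ε(u)ε(v)=1·0, αω(v)=-8·1, βω(u)=0·1; sum ≡ 0  ⇒  +1.
Ram(-5, 4874781) = {31, 53}; no ℚ_31-point on the conic.

[31, 53]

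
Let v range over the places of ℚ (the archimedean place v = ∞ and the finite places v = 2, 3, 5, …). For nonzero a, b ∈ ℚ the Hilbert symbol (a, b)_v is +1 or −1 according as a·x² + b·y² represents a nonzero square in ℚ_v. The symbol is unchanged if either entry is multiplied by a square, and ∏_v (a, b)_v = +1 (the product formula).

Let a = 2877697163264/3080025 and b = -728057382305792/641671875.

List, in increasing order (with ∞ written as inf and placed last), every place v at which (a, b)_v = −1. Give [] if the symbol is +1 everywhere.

[2, 3, 7, 23]

Mod squares: a ≡ 14, b ≡ -10626. Check v ∈ {∞, 2, 3, 5, 7, 11, 13, 23}.
v=5: a=5^-2·(≡4), b=5^-6·(≡4) mod 5; (4|5)=+1, (4|5)=+1; (−1)^{-2·-6·2}·(+1)^-6·(+1)^-2 = +1.
v=2: v_2(a)=17, v_2(b)=17; units ≡ 7, 7 (mod 8); ε·ε+αω+βω = 1·1+17·0+17·0 ≡ 1  ⇒  (a,b)_2 = -1.
v=11: a=11^2·(≡1), b=11^3·(≡7) mod 11; (1|11)=+1, (7|11)=-1; (−1)^{2·3·5}·(+1)^3·(-1)^2 = +1.
v=13: a=13^-2·(≡12), b=13^-2·(≡5) mod 13; (12|13)=+1, (5|13)=-1; (−1)^{-2·-2·6}·(+1)^-2·(-1)^-2 = +1.
v=23: a=23^2·(≡20), b=23^3·(≡19) mod 23; (20|23)=-1, (19|23)=-1; (−1)^{2·3·11}·(-1)^3·(-1)^2 = -1.
v=3: a=3^-6·(≡2), b=3^-5·(≡1) mod 3; (2|3)=-1, (1|3)=+1; (−1)^{-6·-5·1}·(-1)^-5·(+1)^-6 = -1.
v=∞: 14 > 0 and -10626 < 0  ⇒  (a,b)_∞ = +1.
v=7: a=7^3·(≡1), b=7^3·(≡2) mod 7; (1|7)=+1, (2|7)=+1; (−1)^{3·3·3}·(+1)^3·(+1)^3 = -1.
(14, -10626 / ℚ) ramifies at {2, 3, 7, 23}: a division algebra.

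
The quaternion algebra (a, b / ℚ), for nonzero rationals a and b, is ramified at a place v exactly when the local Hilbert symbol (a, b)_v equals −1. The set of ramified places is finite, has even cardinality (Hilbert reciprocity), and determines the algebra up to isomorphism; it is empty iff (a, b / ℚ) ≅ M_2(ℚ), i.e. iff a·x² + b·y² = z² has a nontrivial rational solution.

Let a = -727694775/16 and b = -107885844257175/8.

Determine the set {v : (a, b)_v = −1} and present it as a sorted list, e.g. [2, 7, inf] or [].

[3, inf]

Mod squares: a ≡ -31, b ≡ -3534. Check v ∈ {∞, 2, 3, 5, 17, 19, 31}.
v=31: a=31^1·(≡24), b=31^1·(≡7) mod 31; (24|31)=-1, (7|31)=+1; (−1)^{1·1·15}·(-1)^1·(+1)^1 = +1.
v=∞: -31 < 0 and -3534 < 0  ⇒  (a,b)_∞ = -1.
v=19: a=19^2·(≡9), b=19^3·(≡6) mod 19; (9|19)=+1, (6|19)=+1; (−1)^{2·3·9}·(+1)^3·(+1)^2 = +1.
v=5: a=5^2·(≡4), b=5^2·(≡1) mod 5; (4|5)=+1, (1|5)=+1; (−1)^{2·2·2}·(+1)^2·(+1)^2 = +1.
v=2: v_2(a)=-4, v_2(b)=-3; units ≡ 1, 1 (mod 8); ε·ε+αω+βω = 0·0+-4·0+-3·0 ≡ 0  ⇒  (a,b)_2 = +1.
v=3: a=3^2·(≡2), b=3^5·(≡1) mod 3; (2|3)=-1, (1|3)=+1; (−1)^{2·5·1}·(-1)^5·(+1)^2 = -1.
v=17: a=17^2·(≡3), b=17^4·(≡1) mod 17; (3|17)=-1, (1|17)=+1; (−1)^{2·4·8}·(-1)^4·(+1)^2 = +1.
(-31, -3534 / ℚ) ramifies at {3, ∞}: a division algebra.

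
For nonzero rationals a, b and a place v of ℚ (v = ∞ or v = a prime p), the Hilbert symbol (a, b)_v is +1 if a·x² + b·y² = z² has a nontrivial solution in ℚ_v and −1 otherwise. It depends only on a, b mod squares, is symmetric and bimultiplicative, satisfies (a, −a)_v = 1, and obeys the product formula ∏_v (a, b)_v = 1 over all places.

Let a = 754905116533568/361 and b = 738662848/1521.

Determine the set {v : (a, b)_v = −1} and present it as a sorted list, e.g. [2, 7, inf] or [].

Mod squares: a ≡ 77, b ≡ 4807. Check v ∈ {∞, 2, 3, 7, 11, 13, 17, 19, 23}.
v=23: a=23^2·(≡12), b=23^1·(≡16) mod 23; (12|23)=+1, (16|23)=+1; (−1)^{2·1·11}·(+1)^1·(+1)^2 = +1.
v=3: a=3^0·(≡2), b=3^-2·(≡1) mod 3; (2|3)=-1, (1|3)=+1; (−1)^{0·-2·1}·(-1)^-2·(+1)^0 = +1.
v=11: a=11^3·(≡2), b=11^1·(≡6) mod 11; (2|11)=-1, (6|11)=-1; (−1)^{3·1·5}·(-1)^1·(-1)^3 = -1.
v=2: v_2(a)=6, v_2(b)=6; units ≡ 5, 7 (mod 8); ε·ε+αω+βω = 0·1+6·0+6·1 ≡ 0  ⇒  (a,b)_2 = +1.
v=13: a=13^2·(≡4), b=13^-2·(≡3) mod 13; (4|13)=+1, (3|13)=+1; (−1)^{2·-2·6}·(+1)^-2·(+1)^2 = +1.
v=7: a=7^3·(≡2), b=7^4·(≡6) mod 7; (2|7)=+1, (6|7)=-1; (−1)^{3·4·3}·(+1)^4·(-1)^3 = -1.
v=17: a=17^2·(≡13), b=17^0·(≡8) mod 17; (13|17)=+1, (8|17)=+1; (−1)^{2·0·8}·(+1)^0·(+1)^2 = +1.
v=19: a=19^-2·(≡16), b=19^1·(≡9) mod 19; (16|19)=+1, (9|19)=+1; (−1)^{-2·1·9}·(+1)^1·(+1)^-2 = +1.
v=∞: 77 > 0 and 4807 > 0  ⇒  (a,b)_∞ = +1.
Ram(77, 4807) = {7, 11}; no ℚ_7-point on the conic.

[7, 11]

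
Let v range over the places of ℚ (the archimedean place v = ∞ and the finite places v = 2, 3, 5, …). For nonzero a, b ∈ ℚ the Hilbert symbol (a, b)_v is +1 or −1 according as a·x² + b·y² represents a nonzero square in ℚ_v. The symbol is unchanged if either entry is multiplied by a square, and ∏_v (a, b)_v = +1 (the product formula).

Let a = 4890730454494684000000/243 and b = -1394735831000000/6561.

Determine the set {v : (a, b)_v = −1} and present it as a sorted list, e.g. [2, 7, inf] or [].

Mod squares: a ≡ 4773, b ≡ -551. Check v ∈ {∞, 2, 3, 5, 19, 29, 37, 43}.
v=3: a=3^-5·(≡1), b=3^-8·(≡1) mod 3; (1|3)=+1, (1|3)=+1; (−1)^{-5·-8·1}·(+1)^-8·(+1)^-5 = +1.
v=19: a=19^2·(≡16), b=19^1·(≡4) mod 19; (16|19)=+1, (4|19)=+1; (−1)^{2·1·9}·(+1)^1·(+1)^2 = +1.
v=∞: 4773 > 0 and -551 < 0  ⇒  (a,b)_∞ = +1.
v=43: a=43^3·(≡24), b=43^2·(≡42) mod 43; (24|43)=+1, (42|43)=-1; (−1)^{3·2·21}·(+1)^2·(-1)^3 = -1.
v=29: a=29^2·(≡14), b=29^1·(≡14) mod 29; (14|29)=-1, (14|29)=-1; (−1)^{2·1·14}·(-1)^1·(-1)^2 = -1.
v=37: a=37^3·(≡24), b=37^2·(≡12) mod 37; (24|37)=-1, (12|37)=+1; (−1)^{3·2·18}·(-1)^2·(+1)^3 = +1.
v=5: a=5^6·(≡2), b=5^6·(≡1) mod 5; (2|5)=-1, (1|5)=+1; (−1)^{6·6·2}·(-1)^6·(+1)^6 = +1.
v=2: v_2(a)=8, v_2(b)=6; units ≡ 5, 1 (mod 8); ε·ε+αω+βω = 0·0+8·0+6·1 ≡ 0  ⇒  (a,b)_2 = +1.
|Ram(4773, -551)| = 2, even; anisotropic at {29, 43}.

[29, 43]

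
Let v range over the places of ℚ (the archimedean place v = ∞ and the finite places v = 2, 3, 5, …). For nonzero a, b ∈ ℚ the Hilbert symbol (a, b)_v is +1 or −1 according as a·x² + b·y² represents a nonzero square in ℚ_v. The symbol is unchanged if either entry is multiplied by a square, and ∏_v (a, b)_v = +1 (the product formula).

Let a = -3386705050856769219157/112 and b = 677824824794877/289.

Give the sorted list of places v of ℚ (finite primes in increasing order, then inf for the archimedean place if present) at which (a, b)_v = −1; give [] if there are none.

Mod squares: a ≡ -144739, b ≡ 37. Check v ∈ {∞, 2, 3, 7, 17, 23, 29, 31, 37}.
v=7: a=7^-1·(≡4), b=7^0·(≡2) mod 7; (4|7)=+1, (2|7)=+1; (−1)^{-1·0·3}·(+1)^0·(+1)^-1 = +1.
v=23: a=23^7·(≡9), b=23^4·(≡11) mod 23; (9|23)=+1, (11|23)=-1; (−1)^{7·4·11}·(+1)^4·(-1)^7 = -1.
v=17: a=17^0·(≡9), b=17^-2·(≡12) mod 17; (9|17)=+1, (12|17)=-1; (−1)^{0·-2·8}·(+1)^-2·(-1)^0 = +1.
v=3: a=3^0·(≡2), b=3^4·(≡1) mod 3; (2|3)=-1, (1|3)=+1; (−1)^{0·4·1}·(-1)^4·(+1)^0 = +1.
v=∞: -144739 < 0 and 37 > 0  ⇒  (a,b)_∞ = +1.
v=29: a=29^3·(≡12), b=29^2·(≡12) mod 29; (12|29)=-1, (12|29)=-1; (−1)^{3·2·14}·(-1)^2·(-1)^3 = -1.
v=31: a=31^3·(≡17), b=31^2·(≡15) mod 31; (17|31)=-1, (15|31)=-1; (−1)^{3·2·15}·(-1)^2·(-1)^3 = -1.
v=37: a=37^2·(≡14), b=37^1·(≡11) mod 37; (14|37)=-1, (11|37)=+1; (−1)^{2·1·18}·(-1)^1·(+1)^2 = -1.
v=2: v_2(a)=-4, v_2(b)=0; units ≡ 5, 5 (mod 8); ε·ε+αω+βω = 0·0+-4·1+0·1 ≡ 0  ⇒  (a,b)_2 = +1.
Ram(-144739, 37) = {23, 29, 31, 37}; no ℚ_23-point on the conic.

[23, 29, 31, 37]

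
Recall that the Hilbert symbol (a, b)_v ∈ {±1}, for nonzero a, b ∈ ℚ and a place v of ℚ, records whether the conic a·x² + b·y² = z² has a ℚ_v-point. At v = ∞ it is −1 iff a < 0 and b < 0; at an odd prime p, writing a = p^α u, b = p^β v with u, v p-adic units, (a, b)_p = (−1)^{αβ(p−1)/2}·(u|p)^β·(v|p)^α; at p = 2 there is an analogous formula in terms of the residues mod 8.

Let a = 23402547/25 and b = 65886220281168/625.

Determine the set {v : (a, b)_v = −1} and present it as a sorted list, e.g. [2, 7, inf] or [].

[7, 19]

Mod squares: a ≡ 3, b ≡ 133. Check v ∈ {∞, 2, 3, 5, 7, 19}.
v=∞: 3 > 0 and 133 > 0  ⇒  (a,b)_∞ = +1.
v=19: a=19^2·(≡3), b=19^3·(≡7) mod 19; (3|19)=-1, (7|19)=+1; (−1)^{2·3·9}·(-1)^3·(+1)^2 = -1.
v=3: a=3^3·(≡1), b=3^6·(≡1) mod 3; (1|3)=+1, (1|3)=+1; (−1)^{3·6·1}·(+1)^6·(+1)^3 = +1.
v=5: a=5^-2·(≡2), b=5^-4·(≡3) mod 5; (2|5)=-1, (3|5)=-1; (−1)^{-2·-4·2}·(-1)^-4·(-1)^-2 = +1.
v=2: v_2(a)=0, v_2(b)=4; units ≡ 3, 5 (mod 8); ε·ε+αω+βω = 1·0+0·1+4·1 ≡ 0  ⇒  (a,b)_2 = +1.
v=7: a=7^4·(≡6), b=7^7·(≡6) mod 7; (6|7)=-1, (6|7)=-1; (−1)^{4·7·3}·(-1)^7·(-1)^4 = -1.
Ram(3, 133) = {7, 19}; no ℚ_7-point on the conic.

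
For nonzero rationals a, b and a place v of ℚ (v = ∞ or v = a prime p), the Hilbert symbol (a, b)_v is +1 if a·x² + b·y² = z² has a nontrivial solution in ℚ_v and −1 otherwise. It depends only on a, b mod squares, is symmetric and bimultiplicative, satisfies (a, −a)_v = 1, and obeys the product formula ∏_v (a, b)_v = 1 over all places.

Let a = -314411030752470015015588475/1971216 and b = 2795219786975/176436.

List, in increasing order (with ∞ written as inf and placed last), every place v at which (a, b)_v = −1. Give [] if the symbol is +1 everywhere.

Mod squares: a ≡ -6407731, b ≡ 295771. Check v ∈ {∞, 2, 3, 5, 7, 11, 13, 19, 23, 29, 31, 43, 47}.
v=23: a=23^1·(≡8), b=23^0·(≡22) mod 23; (8|23)=+1, (22|23)=-1; (−1)^{1·0·11}·(+1)^0·(-1)^1 = -1.
v=13: a=13^-2·(≡11), b=13^-2·(≡11) mod 13; (11|13)=-1, (11|13)=-1; (−1)^{-2·-2·6}·(-1)^-2·(-1)^-2 = +1.
v=11: a=11^1·(≡7), b=11^2·(≡9) mod 11; (7|11)=-1, (9|11)=+1; (−1)^{1·2·5}·(-1)^2·(+1)^1 = +1.
v=2: v_2(a)=-4, v_2(b)=-2; units ≡ 5, 3 (mod 8); ε·ε+αω+βω = 0·1+-4·1+-2·1 ≡ 0  ⇒  (a,b)_2 = +1.
v=3: a=3^-6·(≡2), b=3^-2·(≡1) mod 3; (2|3)=-1, (1|3)=+1; (−1)^{-6·-2·1}·(-1)^-2·(+1)^-6 = +1.
v=7: a=7^6·(≡3), b=7^3·(≡1) mod 7; (3|7)=-1, (1|7)=+1; (−1)^{6·3·3}·(-1)^3·(+1)^6 = -1.
v=19: a=19^1·(≡1), b=19^0·(≡4) mod 19; (1|19)=+1, (4|19)=+1; (−1)^{1·0·9}·(+1)^0·(+1)^1 = +1.
v=43: a=43^5·(≡24), b=43^2·(≡23) mod 43; (24|43)=+1, (23|43)=+1; (−1)^{5·2·21}·(+1)^2·(+1)^5 = +1.
v=29: a=29^0·(≡1), b=29^-1·(≡24) mod 29; (1|29)=+1, (24|29)=+1; (−1)^{0·-1·14}·(+1)^-1·(+1)^0 = +1.
v=5: a=5^2·(≡1), b=5^2·(≡4) mod 5; (1|5)=+1, (4|5)=+1; (−1)^{2·2·2}·(+1)^2·(+1)^2 = +1.
v=31: a=31^1·(≡9), b=31^1·(≡24) mod 31; (9|31)=+1, (24|31)=-1; (−1)^{1·1·15}·(+1)^1·(-1)^1 = +1.
v=∞: -6407731 < 0 and 295771 > 0  ⇒  (a,b)_∞ = +1.
v=47: a=47^4·(≡4), b=47^1·(≡8) mod 47; (4|47)=+1, (8|47)=+1; (−1)^{4·1·23}·(+1)^1·(+1)^4 = +1.
(-6407731, 295771 / ℚ) ramifies at {7, 23}: a division algebra.

[7, 23]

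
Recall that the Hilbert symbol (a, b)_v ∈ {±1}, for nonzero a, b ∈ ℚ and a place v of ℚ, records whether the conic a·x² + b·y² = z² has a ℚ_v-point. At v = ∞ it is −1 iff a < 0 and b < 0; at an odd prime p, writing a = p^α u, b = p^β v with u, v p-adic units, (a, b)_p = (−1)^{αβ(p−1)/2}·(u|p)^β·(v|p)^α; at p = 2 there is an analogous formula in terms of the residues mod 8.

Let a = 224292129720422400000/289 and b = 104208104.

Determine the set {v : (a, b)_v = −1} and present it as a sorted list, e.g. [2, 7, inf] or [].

[2, 3, 7, 13]

(a, b) ≡ (210, 26) mod (ℚ^×)²; places V = {2, 3, 5, 7, 11, 13, 17, ∞}.
(a,b)_7: α=5, u≡2; β=2, v≡5 (mod 7); (2|7)=+1, (5|7)=-1; sign (−1)^0·+1^2·-1^5 = -1.
(a,b)_17: α=-2, u≡12; β=0, v≡8 (mod 17); (12|17)=-1, (8|17)=+1; sign (−1)^0·-1^0·+1^-2 = +1.
(a,b)_11: α=0, u≡4; β=2, v≡1 (mod 11); (4|11)=+1, (1|11)=+1; sign (−1)^0·+1^2·+1^0 = +1.
(a,b)_3: α=3, u≡1; β=0, v≡2 (mod 3); (1|3)=+1, (2|3)=-1; sign (−1)^0·+1^0·-1^3 = -1.
(a,b)_2: α=15, β=3; u≡1, v≡5 (mod 8); ε(u)ε(v)=0·0, αω(v)=15·1, βω(u)=3·0; sum ≡ 1  ⇒  -1.
(a,b)_5: α=5, u≡2; β=0, v≡4 (mod 5); (2|5)=-1, (4|5)=+1; sign (−1)^0·-1^0·+1^5 = +1.
(a,b)_∞: sgn(210)=+, sgn(26)=+, so +1.
(a,b)_13: α=6, u≡8; β=3, v≡8 (mod 13); (8|13)=-1, (8|13)=-1; sign (−1)^0·-1^3·-1^6 = -1.
Ram(210, 26) = {2, 3, 7, 13}; no ℚ_2-point on the conic.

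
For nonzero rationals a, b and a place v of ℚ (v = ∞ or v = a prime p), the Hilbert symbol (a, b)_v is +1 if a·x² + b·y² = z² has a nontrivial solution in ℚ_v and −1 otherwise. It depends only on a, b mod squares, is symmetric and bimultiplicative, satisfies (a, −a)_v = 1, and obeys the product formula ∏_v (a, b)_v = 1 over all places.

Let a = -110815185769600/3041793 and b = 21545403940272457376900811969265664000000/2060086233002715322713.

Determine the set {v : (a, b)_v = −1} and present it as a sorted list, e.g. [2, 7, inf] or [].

Mod squares: a ≡ -36482, b ≡ 430882. Check v ∈ {∞, 2, 3, 5, 7, 11, 13, 17, 19, 23, 29, 37, 47}.
v=3: a=3^-4·(≡1), b=3^-8·(≡1) mod 3; (1|3)=+1, (1|3)=+1; (−1)^{-4·-8·1}·(+1)^-8·(+1)^-4 = +1.
v=17: a=17^-1·(≡16), b=17^-3·(≡9) mod 17; (16|17)=+1, (9|17)=+1; (−1)^{-1·-3·8}·(+1)^-3·(+1)^-1 = +1.
v=7: a=7^0·(≡4), b=7^-2·(≡1) mod 7; (4|7)=+1, (1|7)=+1; (−1)^{0·-2·3}·(+1)^-2·(+1)^0 = +1.
v=11: a=11^0·(≡1), b=11^-2·(≡9) mod 11; (1|11)=+1, (9|11)=+1; (−1)^{0·-2·5}·(+1)^-2·(+1)^0 = +1.
v=13: a=13^2·(≡1), b=13^6·(≡9) mod 13; (1|13)=+1, (9|13)=+1; (−1)^{2·6·6}·(+1)^6·(+1)^2 = +1.
v=23: a=23^2·(≡11), b=23^5·(≡4) mod 23; (11|23)=-1, (4|23)=+1; (−1)^{2·5·11}·(-1)^5·(+1)^2 = -1.
v=19: a=19^2·(≡17), b=19^5·(≡5) mod 19; (17|19)=+1, (5|19)=+1; (−1)^{2·5·9}·(+1)^5·(+1)^2 = +1.
v=29: a=29^1·(≡27), b=29^3·(≡19) mod 29; (27|29)=-1, (19|29)=-1; (−1)^{1·3·14}·(-1)^3·(-1)^1 = +1.
v=∞: -36482 < 0 and 430882 > 0  ⇒  (a,b)_∞ = +1.
v=37: a=37^1·(≡35), b=37^2·(≡15) mod 37; (35|37)=-1, (15|37)=-1; (−1)^{1·2·18}·(-1)^2·(-1)^1 = -1.
v=2: v_2(a)=7, v_2(b)=29; units ≡ 7, 1 (mod 8); ε·ε+αω+βω = 1·0+7·0+29·0 ≡ 0  ⇒  (a,b)_2 = +1.
v=47: a=47^-2·(≡42), b=47^-6·(≡13) mod 47; (42|47)=+1, (13|47)=-1; (−1)^{-2·-6·23}·(+1)^-6·(-1)^-2 = +1.
v=5: a=5^2·(≡2), b=5^6·(≡2) mod 5; (2|5)=-1, (2|5)=-1; (−1)^{2·6·2}·(-1)^6·(-1)^2 = +1.
(-36482, 430882 / ℚ) ramifies at {23, 37}: a division algebra.

[23, 37]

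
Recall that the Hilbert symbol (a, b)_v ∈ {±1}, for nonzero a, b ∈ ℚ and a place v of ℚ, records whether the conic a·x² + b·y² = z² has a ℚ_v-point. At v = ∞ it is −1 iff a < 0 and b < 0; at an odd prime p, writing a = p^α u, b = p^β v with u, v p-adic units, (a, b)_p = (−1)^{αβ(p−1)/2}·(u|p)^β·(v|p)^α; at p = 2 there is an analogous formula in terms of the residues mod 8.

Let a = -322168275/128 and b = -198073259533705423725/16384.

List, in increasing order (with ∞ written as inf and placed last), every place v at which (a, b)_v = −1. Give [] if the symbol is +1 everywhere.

Mod squares: a ≡ -2863718, b ≡ -589. Check v ∈ {∞, 2, 3, 5, 11, 13, 17, 19, 31}.
v=19: a=19^1·(≡11), b=19^3·(≡6) mod 19; (11|19)=+1, (6|19)=+1; (−1)^{1·3·9}·(+1)^3·(+1)^1 = -1.
v=13: a=13^1·(≡1), b=13^2·(≡12) mod 13; (1|13)=+1, (12|13)=+1; (−1)^{1·2·6}·(+1)^2·(+1)^1 = +1.
v=11: a=11^1·(≡2), b=11^2·(≡1) mod 11; (2|11)=-1, (1|11)=+1; (−1)^{1·2·5}·(-1)^2·(+1)^1 = +1.
v=31: a=31^1·(≡2), b=31^3·(≡3) mod 31; (2|31)=+1, (3|31)=-1; (−1)^{1·3·15}·(+1)^3·(-1)^1 = +1.
v=2: v_2(a)=-7, v_2(b)=-14; units ≡ 5, 3 (mod 8); ε·ε+αω+βω = 0·1+-7·1+-14·1 ≡ 1  ⇒  (a,b)_2 = -1.
v=∞: -2863718 < 0 and -589 < 0  ⇒  (a,b)_∞ = -1.
v=3: a=3^2·(≡1), b=3^8·(≡2) mod 3; (1|3)=+1, (2|3)=-1; (−1)^{2·8·1}·(+1)^8·(-1)^2 = +1.
v=5: a=5^2·(≡3), b=5^2·(≡4) mod 5; (3|5)=-1, (4|5)=+1; (−1)^{2·2·2}·(-1)^2·(+1)^2 = +1.
v=17: a=17^1·(≡13), b=17^2·(≡3) mod 17; (13|17)=+1, (3|17)=-1; (−1)^{1·2·8}·(+1)^2·(-1)^1 = -1.
(-2863718, -589 / ℚ) ramifies at {2, 17, 19, ∞}: a division algebra.

[2, 17, 19, inf]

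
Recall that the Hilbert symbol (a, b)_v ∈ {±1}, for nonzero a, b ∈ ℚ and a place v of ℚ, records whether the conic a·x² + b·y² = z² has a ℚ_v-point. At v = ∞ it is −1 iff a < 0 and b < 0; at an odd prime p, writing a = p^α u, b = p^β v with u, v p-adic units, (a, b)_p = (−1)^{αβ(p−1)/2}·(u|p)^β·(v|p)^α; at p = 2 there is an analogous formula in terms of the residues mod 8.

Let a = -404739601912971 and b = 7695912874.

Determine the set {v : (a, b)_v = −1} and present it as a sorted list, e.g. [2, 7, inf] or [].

[2, 29]

(a, b) ≡ (-329251, 47386) mod (ℚ^×)²; places V = {2, 3, 13, 19, 29, 31, 43, ∞}.
(a,b)_∞: sgn(-329251)=−, sgn(47386)=+, so +1.
(a,b)_13: α=3, u≡9; β=2, v≡12 (mod 13); (9|13)=+1, (12|13)=+1; sign (−1)^0·+1^2·+1^3 = +1.
(a,b)_31: α=3, u≡3; β=2, v≡4 (mod 31); (3|31)=-1, (4|31)=+1; sign (−1)^0·-1^2·+1^3 = +1.
(a,b)_2: α=0, β=1; u≡5, v≡5 (mod 8); ε(u)ε(v)=0·0, αω(v)=0·1, βω(u)=1·1; sum ≡ 1  ⇒  -1.
(a,b)_29: α=2, u≡26; β=1, v≡3 (mod 29); (26|29)=-1, (3|29)=-1; sign (−1)^0·-1^1·-1^2 = -1.
(a,b)_19: α=1, u≡2; β=1, v≡4 (mod 19); (2|19)=-1, (4|19)=+1; sign (−1)^1·-1^1·+1^1 = +1.
(a,b)_43: α=1, u≡6; β=1, v≡32 (mod 43); (6|43)=+1, (32|43)=-1; sign (−1)^1·+1^1·-1^1 = +1.
(a,b)_3: α=2, u≡2; β=0, v≡1 (mod 3); (2|3)=-1, (1|3)=+1; sign (−1)^0·-1^0·+1^2 = +1.
Ram(-329251, 47386) = {2, 29}; no ℚ_2-point on the conic.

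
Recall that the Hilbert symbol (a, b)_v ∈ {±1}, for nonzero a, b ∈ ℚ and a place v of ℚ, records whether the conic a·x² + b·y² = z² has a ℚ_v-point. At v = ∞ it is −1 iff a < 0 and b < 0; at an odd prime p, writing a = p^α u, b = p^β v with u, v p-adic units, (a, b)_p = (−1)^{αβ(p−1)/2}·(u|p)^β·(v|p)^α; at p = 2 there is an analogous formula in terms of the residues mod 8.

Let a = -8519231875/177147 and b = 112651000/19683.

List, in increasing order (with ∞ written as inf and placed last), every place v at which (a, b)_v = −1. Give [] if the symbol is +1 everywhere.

[5, 19]

(a, b) ≡ (-57, 570) mod (ℚ^×)²; places V = {2, 3, 5, 7, 11, 19, ∞}.
(a,b)_19: α=1, u≡9; β=1, v≡7 (mod 19); (9|19)=+1, (7|19)=+1; sign (−1)^1·+1^1·+1^1 = -1.
(a,b)_2: α=0, β=3; u≡7, v≡5 (mod 8); ε(u)ε(v)=1·0, αω(v)=0·1, βω(u)=3·0; sum ≡ 0  ⇒  +1.
(a,b)_3: α=-11, u≡2; β=-9, v≡1 (mod 3); (2|3)=-1, (1|3)=+1; sign (−1)^1·-1^-9·+1^-11 = +1.
(a,b)_11: α=4, u≡1; β=2, v≡1 (mod 11); (1|11)=+1, (1|11)=+1; sign (−1)^0·+1^2·+1^4 = +1.
(a,b)_5: α=4, u≡2; β=3, v≡1 (mod 5); (2|5)=-1, (1|5)=+1; sign (−1)^0·-1^3·+1^4 = -1.
(a,b)_∞: sgn(-57)=−, sgn(570)=+, so +1.
(a,b)_7: α=2, u≡6; β=2, v≡3 (mod 7); (6|7)=-1, (3|7)=-1; sign (−1)^0·-1^2·-1^2 = +1.
(-57, 570 / ℚ) ramifies at {5, 19}: a division algebra.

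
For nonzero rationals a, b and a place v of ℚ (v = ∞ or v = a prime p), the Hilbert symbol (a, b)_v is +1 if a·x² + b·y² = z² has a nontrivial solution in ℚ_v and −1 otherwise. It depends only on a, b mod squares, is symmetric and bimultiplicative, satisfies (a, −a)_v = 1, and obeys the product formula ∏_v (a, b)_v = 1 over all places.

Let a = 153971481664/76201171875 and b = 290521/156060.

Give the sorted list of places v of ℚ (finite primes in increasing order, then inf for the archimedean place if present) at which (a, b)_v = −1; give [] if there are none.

Mod squares: a ≡ 3, b ≡ 15. Check v ∈ {∞, 2, 3, 5, 7, 11, 13, 17}.
v=3: a=3^-3·(≡1), b=3^-3·(≡2) mod 3; (1|3)=+1, (2|3)=-1; (−1)^{-3·-3·1}·(+1)^-3·(-1)^-3 = +1.
v=5: a=5^-10·(≡3), b=5^-1·(≡3) mod 5; (3|5)=-1, (3|5)=-1; (−1)^{-10·-1·2}·(-1)^-1·(-1)^-10 = -1.
v=∞: 3 > 0 and 15 > 0  ⇒  (a,b)_∞ = +1.
v=17: a=17^-2·(≡11), b=17^-2·(≡15) mod 17; (11|17)=-1, (15|17)=+1; (−1)^{-2·-2·8}·(-1)^-2·(+1)^-2 = +1.
v=11: a=11^2·(≡3), b=11^2·(≡1) mod 11; (3|11)=+1, (1|11)=+1; (−1)^{2·2·5}·(+1)^2·(+1)^2 = +1.
v=13: a=13^2·(≡3), b=13^0·(≡11) mod 13; (3|13)=+1, (11|13)=-1; (−1)^{2·0·6}·(+1)^0·(-1)^2 = +1.
v=2: v_2(a)=6, v_2(b)=-2; units ≡ 3, 7 (mod 8); ε·ε+αω+βω = 1·1+6·0+-2·1 ≡ 1  ⇒  (a,b)_2 = -1.
v=7: a=7^6·(≡3), b=7^4·(≡1) mod 7; (3|7)=-1, (1|7)=+1; (−1)^{6·4·3}·(-1)^4·(+1)^6 = +1.
|Ram(3, 15)| = 2, even; anisotropic at {2, 5}.

[2, 5]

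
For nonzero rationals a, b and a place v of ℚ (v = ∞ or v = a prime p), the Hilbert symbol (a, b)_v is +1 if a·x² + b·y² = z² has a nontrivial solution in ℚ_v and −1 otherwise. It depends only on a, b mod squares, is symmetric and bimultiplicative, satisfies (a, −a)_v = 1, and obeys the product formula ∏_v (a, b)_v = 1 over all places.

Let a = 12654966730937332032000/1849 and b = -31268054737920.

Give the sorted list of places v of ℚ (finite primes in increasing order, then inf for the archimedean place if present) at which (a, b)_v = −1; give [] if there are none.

[3, 11]

Mod squares: a ≡ 770, b ≡ -2145. Check v ∈ {∞, 2, 3, 5, 7, 11, 13, 37, 43}.
v=∞: 770 > 0 and -2145 < 0  ⇒  (a,b)_∞ = +1.
v=13: a=13^0·(≡1), b=13^1·(≡9) mod 13; (1|13)=+1, (9|13)=+1; (−1)^{0·1·6}·(+1)^1·(+1)^0 = +1.
v=11: a=11^7·(≡1), b=11^3·(≡1) mod 11; (1|11)=+1, (1|11)=+1; (−1)^{7·3·5}·(+1)^3·(+1)^7 = -1.
v=43: a=43^-2·(≡39), b=43^0·(≡19) mod 43; (39|43)=-1, (19|43)=-1; (−1)^{-2·0·21}·(-1)^0·(-1)^-2 = +1.
v=3: a=3^2·(≡2), b=3^1·(≡2) mod 3; (2|3)=-1, (2|3)=-1; (−1)^{2·1·1}·(-1)^1·(-1)^2 = -1.
v=2: v_2(a)=9, v_2(b)=10; units ≡ 1, 7 (mod 8); ε·ε+αω+βω = 0·1+9·0+10·0 ≡ 0  ⇒  (a,b)_2 = +1.
v=37: a=37^2·(≡27), b=37^0·(≡25) mod 37; (27|37)=+1, (25|37)=+1; (−1)^{2·0·18}·(+1)^0·(+1)^2 = +1.
v=7: a=7^7·(≡3), b=7^6·(≡2) mod 7; (3|7)=-1, (2|7)=+1; (−1)^{7·6·3}·(-1)^6·(+1)^7 = +1.
v=5: a=5^3·(≡4), b=5^1·(≡1) mod 5; (4|5)=+1, (1|5)=+1; (−1)^{3·1·2}·(+1)^1·(+1)^3 = +1.
|Ram(770, -2145)| = 2, even; anisotropic at {3, 11}.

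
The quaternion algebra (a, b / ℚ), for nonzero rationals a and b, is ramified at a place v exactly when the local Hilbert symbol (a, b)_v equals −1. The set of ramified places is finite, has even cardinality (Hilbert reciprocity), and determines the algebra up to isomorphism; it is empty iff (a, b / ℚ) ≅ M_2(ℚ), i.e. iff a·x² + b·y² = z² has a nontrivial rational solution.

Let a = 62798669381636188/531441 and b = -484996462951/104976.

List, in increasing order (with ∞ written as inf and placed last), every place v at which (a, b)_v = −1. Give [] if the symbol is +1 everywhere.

[7, 13, 17, 23]

(a, b) ≡ (7, -676039) mod (ℚ^×)²; places V = {2, 3, 7, 11, 13, 17, 19, 23, ∞}.
(a,b)_7: α=3, u≡4; β=3, v≡2 (mod 7); (4|7)=+1, (2|7)=+1; sign (−1)^1·+1^3·+1^3 = -1.
(a,b)_2: α=2, β=-4; u≡7, v≡1 (mod 8); ε(u)ε(v)=1·0, αω(v)=2·0, βω(u)=-4·0; sum ≡ 0  ⇒  +1.
(a,b)_19: α=0, u≡7; β=1, v≡4 (mod 19); (7|19)=+1, (4|19)=+1; sign (−1)^0·+1^1·+1^0 = +1.
(a,b)_13: α=2, u≡6; β=1, v≡1 (mod 13); (6|13)=-1, (1|13)=+1; sign (−1)^0·-1^1·+1^2 = -1.
(a,b)_∞: sgn(7)=+, sgn(-676039)=−, so +1.
(a,b)_3: α=-12, u≡1; β=-8, v≡2 (mod 3); (1|3)=+1, (2|3)=-1; sign (−1)^0·+1^-8·-1^-12 = +1.
(a,b)_17: α=2, u≡3; β=1, v≡15 (mod 17); (3|17)=-1, (15|17)=+1; sign (−1)^0·-1^1·+1^2 = -1.
(a,b)_23: α=2, u≡11; β=1, v≡4 (mod 23); (11|23)=-1, (4|23)=+1; sign (−1)^0·-1^1·+1^2 = -1.
(a,b)_11: α=6, u≡7; β=4, v≡2 (mod 11); (7|11)=-1, (2|11)=-1; sign (−1)^0·-1^4·-1^6 = +1.
|Ram(7, -676039)| = 4, even; anisotropic at {7, 13, 17, 23}.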